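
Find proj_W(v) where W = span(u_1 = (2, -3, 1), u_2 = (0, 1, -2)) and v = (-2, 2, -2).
proj_W(v) = (-4/3, 38/15, -26/15)

Set up U = [u_1 | ... | u_2] ∈ R^(3×2). The projector onto W = col(U) is P = U (U^T U)^(-1) U^T.
Compute U^T U =
  [14, -5]
  [-5, 5],
and U^T v = (-12, 6).
Solve U^T U · c = U^T v for the coefficients: c = (-2/3, 8/15). The projection is proj_W(v) = U c.
Check: (v - proj_W(v)) · u_1 = 0  (should be 0).
Check: (v - proj_W(v)) · u_2 = 0  (should be 0).
Result: proj_W(v) = (-4/3, 38/15, -26/15).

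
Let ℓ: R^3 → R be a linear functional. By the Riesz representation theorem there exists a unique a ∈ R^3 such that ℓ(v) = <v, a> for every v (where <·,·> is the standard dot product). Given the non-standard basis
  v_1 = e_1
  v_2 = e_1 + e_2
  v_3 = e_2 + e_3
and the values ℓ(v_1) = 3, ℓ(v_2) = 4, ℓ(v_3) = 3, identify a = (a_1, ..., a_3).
a = (3, 1, 2)

Write a = (a_1, ..., a_3) in the standard basis. For each basis vector v_i, ℓ(v_i) = <v_i, a> is a linear equation in the a_j's. Collect the n equations into a matrix system V a = ℓ, where row i of V is v_i (expressed in the standard basis). Since V is invertible (lower-triangular with 1s on the diagonal, up to permutation), solve by back-substitution:
  V =
[[1, 0, 0],
 [1, 1, 0],
 [0, 1, 1]]
  V a = (3, 4, 3)
Solving gives a = (3, 1, 2).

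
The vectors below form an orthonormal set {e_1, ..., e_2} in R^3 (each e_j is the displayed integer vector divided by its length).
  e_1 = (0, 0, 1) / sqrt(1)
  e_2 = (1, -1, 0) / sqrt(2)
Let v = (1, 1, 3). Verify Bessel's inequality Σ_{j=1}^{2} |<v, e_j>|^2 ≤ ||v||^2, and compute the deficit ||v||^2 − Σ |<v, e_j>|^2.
Σ |<v, e_j>|^2 = 9; ||v||^2 = 11; deficit = 2

Write each e_j = u_j / sqrt(<u_j, u_j>) where u_j is the displayed integer vector. Then <v, e_j> = <v, u_j> / sqrt(<u_j, u_j>), so |<v, e_j>|^2 = <v, u_j>^2 / <u_j, u_j>.
Coefficients: <v, e_1> = 3/sqrt(1), <v, e_2> = 0/sqrt(2).
Square and sum: Σ |<v, e_j>|^2 = 9.
Compute ||v||^2 = v·v = 11.
Deficit = 11 − 9 = 2 ≥ 0, confirming Bessel's inequality. (The deficit equals ||v − Σ <v,e_j> e_j||^2, the squared distance from v to span{e_j}.)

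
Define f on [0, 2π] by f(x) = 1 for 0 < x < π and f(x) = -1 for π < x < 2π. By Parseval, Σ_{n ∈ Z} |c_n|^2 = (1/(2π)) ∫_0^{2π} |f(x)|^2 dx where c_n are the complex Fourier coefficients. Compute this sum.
Σ |c_n|^2 = 1

Parseval equates the L^2 energy of f (normalised by 1/(2π)) with the ℓ^2 sum of its Fourier coefficients: (1/(2π)) ∫_0^{2π} |f|^2 = Σ |c_n|^2.
Compute the left side: (1/(2π)) [∫_0^π 1^2 dx + ∫_π^{2π} (-1)^2 dx] = (1/(2π)) · (1π + 1π) = (1 + 1)/2 = 1.
So Σ_{n ∈ Z} |c_n|^2 = 1.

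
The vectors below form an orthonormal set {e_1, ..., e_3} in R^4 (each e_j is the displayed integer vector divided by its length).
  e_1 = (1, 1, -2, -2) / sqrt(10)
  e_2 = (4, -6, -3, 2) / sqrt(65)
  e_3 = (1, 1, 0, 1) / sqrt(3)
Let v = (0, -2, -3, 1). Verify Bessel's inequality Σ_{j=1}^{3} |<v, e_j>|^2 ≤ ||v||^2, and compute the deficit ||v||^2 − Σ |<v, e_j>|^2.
Σ |<v, e_j>|^2 = 346/39; ||v||^2 = 14; deficit = 200/39

Write each e_j = u_j / sqrt(<u_j, u_j>) where u_j is the displayed integer vector. Then <v, e_j> = <v, u_j> / sqrt(<u_j, u_j>), so |<v, e_j>|^2 = <v, u_j>^2 / <u_j, u_j>.
Coefficients: <v, e_1> = 2/sqrt(10), <v, e_2> = 23/sqrt(65), <v, e_3> = -1/sqrt(3).
Square and sum: Σ |<v, e_j>|^2 = 346/39.
Compute ||v||^2 = v·v = 14.
Deficit = 14 − 346/39 = 200/39 ≥ 0, confirming Bessel's inequality. (The deficit equals ||v − Σ <v,e_j> e_j||^2, the squared distance from v to span{e_j}.)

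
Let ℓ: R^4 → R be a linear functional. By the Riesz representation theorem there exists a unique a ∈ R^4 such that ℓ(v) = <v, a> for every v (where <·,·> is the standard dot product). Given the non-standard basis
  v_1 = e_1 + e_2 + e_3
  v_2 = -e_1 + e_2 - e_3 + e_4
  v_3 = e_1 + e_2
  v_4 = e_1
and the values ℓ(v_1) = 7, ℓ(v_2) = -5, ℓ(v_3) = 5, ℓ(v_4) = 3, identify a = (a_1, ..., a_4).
a = (3, 2, 2, -2)

Write a = (a_1, ..., a_4) in the standard basis. For each basis vector v_i, ℓ(v_i) = <v_i, a> is a linear equation in the a_j's. Collect the n equations into a matrix system V a = ℓ, where row i of V is v_i (expressed in the standard basis). Since V is invertible (lower-triangular with 1s on the diagonal, up to permutation), solve by back-substitution:
  V =
[[1, 1, 1, 0],
 [-1, 1, -1, 1],
 [1, 1, 0, 0],
 [1, 0, 0, 0]]
  V a = (7, -5, 5, 3)
Solving gives a = (3, 2, 2, -2).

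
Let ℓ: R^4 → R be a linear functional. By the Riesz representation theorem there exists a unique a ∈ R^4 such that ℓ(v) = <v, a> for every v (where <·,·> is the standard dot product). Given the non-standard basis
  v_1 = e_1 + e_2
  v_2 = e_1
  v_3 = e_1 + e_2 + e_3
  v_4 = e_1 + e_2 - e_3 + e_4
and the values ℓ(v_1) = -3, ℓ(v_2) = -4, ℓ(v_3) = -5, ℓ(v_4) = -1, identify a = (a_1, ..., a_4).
a = (-4, 1, -2, 0)

Write a = (a_1, ..., a_4) in the standard basis. For each basis vector v_i, ℓ(v_i) = <v_i, a> is a linear equation in the a_j's. Collect the n equations into a matrix system V a = ℓ, where row i of V is v_i (expressed in the standard basis). Since V is invertible (lower-triangular with 1s on the diagonal, up to permutation), solve by back-substitution:
  V =
[[1, 1, 0, 0],
 [1, 0, 0, 0],
 [1, 1, 1, 0],
 [1, 1, -1, 1]]
  V a = (-3, -4, -5, -1)
Solving gives a = (-4, 1, -2, 0).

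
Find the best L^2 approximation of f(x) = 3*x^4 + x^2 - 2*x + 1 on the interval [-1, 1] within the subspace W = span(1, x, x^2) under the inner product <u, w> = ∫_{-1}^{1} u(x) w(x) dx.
g(x) = 25*x^2/7 - 2*x + 26/35

The best approximation g ∈ W is the orthogonal projection of f onto W. Writing g = a_0 + a_1 x + a_2 x^2, the coefficients solve the normal equations G · a = b where
  G_{ij} = <φ_i, φ_j> and b_i = <f, φ_i>, with φ_0 = 1, φ_1 = x, φ_2 = x^2.
G =
  [2, 0, 2/3]
  [0, 2/3, 0]
  [2/3, 0, 2/5],
b = (58/15, -4/3, 202/105).
Solving gives a_0 = 26/35, a_1 = -2, a_2 = 25/7, so
  g(x) = 25*x^2/7 - 2*x + 26/35.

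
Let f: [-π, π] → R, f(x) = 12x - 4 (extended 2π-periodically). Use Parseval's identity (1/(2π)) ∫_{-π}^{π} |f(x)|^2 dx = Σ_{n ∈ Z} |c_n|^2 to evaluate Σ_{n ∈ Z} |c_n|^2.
Σ |c_n|^2 = 48π^2 + 16

Expand and integrate term by term over [-π, π]:
  ∫ (12x)^2 dx = 144·(2π^3/3); ∫ 2·12·(-4)·x dx = 0 (odd integrand); ∫ (-4)^2 dx = 16·2π.
So (1/(2π)) ∫_{-π}^{π} (12x - 4)^2 dx = 144π^2/3 + 16 = 48π^2 + 16.
Parseval ⇒ Σ |c_n|^2 = 48π^2 + 16.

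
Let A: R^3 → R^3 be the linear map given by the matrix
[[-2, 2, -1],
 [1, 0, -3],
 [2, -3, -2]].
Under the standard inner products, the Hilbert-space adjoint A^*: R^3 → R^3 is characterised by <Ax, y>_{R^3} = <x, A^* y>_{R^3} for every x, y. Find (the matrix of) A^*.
A^* = A^T =
[[-2, 1, 2],
 [2, 0, -3],
 [-1, -3, -2]]

For real matrices with standard dot products, the defining identity <Ax, y> = <x, A^* y> gives (Ax)^T y = x^T (A^*) y, i.e. x^T A^T y = x^T (A^*) y. Since this holds for all x, y, we must have A^* = A^T. Therefore
A^* =
[[-2, 1, 2],
 [2, 0, -3],
 [-1, -3, -2]].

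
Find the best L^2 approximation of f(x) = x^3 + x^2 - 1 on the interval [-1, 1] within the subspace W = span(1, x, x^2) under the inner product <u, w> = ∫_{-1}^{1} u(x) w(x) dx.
g(x) = x^2 + 3*x/5 - 1

The best approximation g ∈ W is the orthogonal projection of f onto W. Writing g = a_0 + a_1 x + a_2 x^2, the coefficients solve the normal equations G · a = b where
  G_{ij} = <φ_i, φ_j> and b_i = <f, φ_i>, with φ_0 = 1, φ_1 = x, φ_2 = x^2.
G =
  [2, 0, 2/3]
  [0, 2/3, 0]
  [2/3, 0, 2/5],
b = (-4/3, 2/5, -4/15).
Solving gives a_0 = -1, a_1 = 3/5, a_2 = 1, so
  g(x) = x^2 + 3*x/5 - 1.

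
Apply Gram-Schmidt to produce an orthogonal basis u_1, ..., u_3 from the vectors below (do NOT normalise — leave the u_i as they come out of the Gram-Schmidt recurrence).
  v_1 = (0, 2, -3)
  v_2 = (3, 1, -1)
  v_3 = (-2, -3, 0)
Orthogonal basis:
  u_1 = (0, 2, -3)
  u_2 = (3, 3/13, 2/13)
  u_3 = (25/118, -225/118, -75/59)

Apply the Gram-Schmidt recurrence
  u_1 = v_1
  u_i = v_i − Σ_{j<i} ((v_i · u_j) / (u_j · u_j)) · u_j.

Step by step this gives:
  u_1 = (0, 2, -3)
  u_2 = (3, 3/13, 2/13)
  u_3 = (25/118, -225/118, -75/59)

Orthogonality check:
  u_2 · u_1 = 0 (should be 0)
  u_3 · u_1 = 0 (should be 0)
  u_3 · u_2 = 0 (should be 0)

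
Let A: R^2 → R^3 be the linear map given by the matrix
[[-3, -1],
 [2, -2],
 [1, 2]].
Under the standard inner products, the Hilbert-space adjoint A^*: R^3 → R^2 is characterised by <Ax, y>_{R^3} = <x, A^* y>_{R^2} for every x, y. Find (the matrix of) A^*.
A^* = A^T =
[[-3, 2, 1],
 [-1, -2, 2]]

For real matrices with standard dot products, the defining identity <Ax, y> = <x, A^* y> gives (Ax)^T y = x^T (A^*) y, i.e. x^T A^T y = x^T (A^*) y. Since this holds for all x, y, we must have A^* = A^T. Therefore
A^* =
[[-3, 2, 1],
 [-1, -2, 2]].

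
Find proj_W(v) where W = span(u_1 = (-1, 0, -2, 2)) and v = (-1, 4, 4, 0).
proj_W(v) = (7/9, 0, 14/9, -14/9)

Set up U = [u_1 | ... | u_1] ∈ R^(4×1). The projector onto W = col(U) is P = U (U^T U)^(-1) U^T.
Compute U^T U =
  [9],
and U^T v = (-7).
Solve U^T U · c = U^T v for the coefficients: c = (-7/9). The projection is proj_W(v) = U c.
Check: (v - proj_W(v)) · u_1 = 0  (should be 0).
Result: proj_W(v) = (7/9, 0, 14/9, -14/9).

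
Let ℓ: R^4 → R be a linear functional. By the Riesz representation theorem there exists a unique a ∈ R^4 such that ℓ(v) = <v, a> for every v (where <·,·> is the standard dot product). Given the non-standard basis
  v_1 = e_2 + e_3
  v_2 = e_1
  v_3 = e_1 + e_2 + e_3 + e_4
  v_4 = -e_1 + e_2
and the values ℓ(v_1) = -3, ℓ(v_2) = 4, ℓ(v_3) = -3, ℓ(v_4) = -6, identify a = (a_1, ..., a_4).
a = (4, -2, -1, -4)

Write a = (a_1, ..., a_4) in the standard basis. For each basis vector v_i, ℓ(v_i) = <v_i, a> is a linear equation in the a_j's. Collect the n equations into a matrix system V a = ℓ, where row i of V is v_i (expressed in the standard basis). Since V is invertible (lower-triangular with 1s on the diagonal, up to permutation), solve by back-substitution:
  V =
[[0, 1, 1, 0],
 [1, 0, 0, 0],
 [1, 1, 1, 1],
 [-1, 1, 0, 0]]
  V a = (-3, 4, -3, -6)
Solving gives a = (4, -2, -1, -4).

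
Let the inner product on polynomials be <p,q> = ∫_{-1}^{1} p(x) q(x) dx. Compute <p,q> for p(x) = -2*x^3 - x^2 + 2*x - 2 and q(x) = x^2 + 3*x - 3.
<p,q> = 208/15

Expand the product: p(x)·q(x) = -2*x^5 - 7*x^4 + 5*x^3 + 7*x^2 - 12*x + 6.
∫_{-1}^{1} of each monomial x^k gives [2/(k+1) if k even, 0 if k odd]. Integrating term-by-term (or equivalently evaluating the antiderivative F(x) = -x^6/3 - 7*x^5/5 + 5*x^4/4 + 7*x^3/3 - 6*x^2 + 6*x at the endpoints):
  F(1) − F(−1) = 37/20 − (-721/60) = 208/15.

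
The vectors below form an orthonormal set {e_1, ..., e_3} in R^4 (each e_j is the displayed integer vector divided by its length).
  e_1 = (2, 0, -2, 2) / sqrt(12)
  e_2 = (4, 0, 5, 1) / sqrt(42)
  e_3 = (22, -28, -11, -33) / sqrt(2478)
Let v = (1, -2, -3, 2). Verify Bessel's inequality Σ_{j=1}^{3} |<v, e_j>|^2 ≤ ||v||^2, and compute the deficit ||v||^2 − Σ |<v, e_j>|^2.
Σ |<v, e_j>|^2 = 870/59; ||v||^2 = 18; deficit = 192/59

Write each e_j = u_j / sqrt(<u_j, u_j>) where u_j is the displayed integer vector. Then <v, e_j> = <v, u_j> / sqrt(<u_j, u_j>), so |<v, e_j>|^2 = <v, u_j>^2 / <u_j, u_j>.
Coefficients: <v, e_1> = 12/sqrt(12), <v, e_2> = -9/sqrt(42), <v, e_3> = 45/sqrt(2478).
Square and sum: Σ |<v, e_j>|^2 = 870/59.
Compute ||v||^2 = v·v = 18.
Deficit = 18 − 870/59 = 192/59 ≥ 0, confirming Bessel's inequality. (The deficit equals ||v − Σ <v,e_j> e_j||^2, the squared distance from v to span{e_j}.)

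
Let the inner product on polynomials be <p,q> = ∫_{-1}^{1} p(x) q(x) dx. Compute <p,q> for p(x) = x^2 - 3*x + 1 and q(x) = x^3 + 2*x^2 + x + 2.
<p,q> = 64/15

Expand the product: p(x)·q(x) = x^5 - x^4 - 4*x^3 + x^2 - 5*x + 2.
∫_{-1}^{1} of each monomial x^k gives [2/(k+1) if k even, 0 if k odd]. Integrating term-by-term (or equivalently evaluating the antiderivative F(x) = x^6/6 - x^5/5 - x^4 + x^3/3 - 5*x^2/2 + 2*x at the endpoints):
  F(1) − F(−1) = -6/5 − (-82/15) = 64/15.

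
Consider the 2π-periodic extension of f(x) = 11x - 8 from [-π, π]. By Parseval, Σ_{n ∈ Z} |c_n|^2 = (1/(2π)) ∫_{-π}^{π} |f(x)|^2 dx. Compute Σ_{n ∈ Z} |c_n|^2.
Σ |c_n|^2 = 121π^2/3 + 64

Expand and integrate term by term over [-π, π]:
  ∫ (11x)^2 dx = 121·(2π^3/3); ∫ 2·11·(-8)·x dx = 0 (odd integrand); ∫ (-8)^2 dx = 64·2π.
So (1/(2π)) ∫_{-π}^{π} (11x - 8)^2 dx = 121π^2/3 + 64 = 121π^2/3 + 64.
Parseval ⇒ Σ |c_n|^2 = 121π^2/3 + 64.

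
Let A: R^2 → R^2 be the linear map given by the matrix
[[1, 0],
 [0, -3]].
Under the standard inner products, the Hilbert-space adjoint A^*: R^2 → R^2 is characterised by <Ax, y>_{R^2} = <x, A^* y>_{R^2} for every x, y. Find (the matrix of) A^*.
A^* = A^T =
[[1, 0],
 [0, -3]]

For real matrices with standard dot products, the defining identity <Ax, y> = <x, A^* y> gives (Ax)^T y = x^T (A^*) y, i.e. x^T A^T y = x^T (A^*) y. Since this holds for all x, y, we must have A^* = A^T. Therefore
A^* =
[[1, 0],
 [0, -3]].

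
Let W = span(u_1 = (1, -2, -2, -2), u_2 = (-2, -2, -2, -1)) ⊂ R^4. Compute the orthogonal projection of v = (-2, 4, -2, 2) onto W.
proj_W(v) = (-74/35, 8/7, 8/7, 58/35)

Set up U = [u_1 | ... | u_2] ∈ R^(4×2). The projector onto W = col(U) is P = U (U^T U)^(-1) U^T.
Compute U^T U =
  [13, 8]
  [8, 13],
and U^T v = (-10, -2).
Solve U^T U · c = U^T v for the coefficients: c = (-38/35, 18/35). The projection is proj_W(v) = U c.
Check: (v - proj_W(v)) · u_1 = 0  (should be 0).
Check: (v - proj_W(v)) · u_2 = 0  (should be 0).
Result: proj_W(v) = (-74/35, 8/7, 8/7, 58/35).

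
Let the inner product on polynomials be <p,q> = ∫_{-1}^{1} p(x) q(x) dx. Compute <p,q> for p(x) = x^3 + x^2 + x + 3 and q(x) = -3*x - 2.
<p,q> = -248/15

Expand the product: p(x)·q(x) = -3*x^4 - 5*x^3 - 5*x^2 - 11*x - 6.
∫_{-1}^{1} of each monomial x^k gives [2/(k+1) if k even, 0 if k odd]. Integrating term-by-term (or equivalently evaluating the antiderivative F(x) = -3*x^5/5 - 5*x^4/4 - 5*x^3/3 - 11*x^2/2 - 6*x at the endpoints):
  F(1) − F(−1) = -901/60 − (91/60) = -248/15.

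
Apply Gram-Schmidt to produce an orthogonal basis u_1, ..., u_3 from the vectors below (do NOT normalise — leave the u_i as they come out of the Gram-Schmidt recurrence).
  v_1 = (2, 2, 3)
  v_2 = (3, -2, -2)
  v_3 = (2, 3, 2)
Orthogonal basis:
  u_1 = (2, 2, 3)
  u_2 = (59/17, -26/17, -22/17)
  u_3 = (46/273, 23/21, -230/273)

Apply the Gram-Schmidt recurrence
  u_1 = v_1
  u_i = v_i − Σ_{j<i} ((v_i · u_j) / (u_j · u_j)) · u_j.

Step by step this gives:
  u_1 = (2, 2, 3)
  u_2 = (59/17, -26/17, -22/17)
  u_3 = (46/273, 23/21, -230/273)

Orthogonality check:
  u_2 · u_1 = 0 (should be 0)
  u_3 · u_1 = 0 (should be 0)
  u_3 · u_2 = 0 (should be 0)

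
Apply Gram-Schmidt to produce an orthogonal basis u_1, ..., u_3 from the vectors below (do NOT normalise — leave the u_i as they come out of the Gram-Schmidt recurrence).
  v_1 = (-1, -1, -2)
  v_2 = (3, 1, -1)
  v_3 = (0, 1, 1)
Orthogonal basis:
  u_1 = (-1, -1, -2)
  u_2 = (8/3, 2/3, -5/3)
  u_3 = (-15/62, 35/62, -5/31)

Apply the Gram-Schmidt recurrence
  u_1 = v_1
  u_i = v_i − Σ_{j<i} ((v_i · u_j) / (u_j · u_j)) · u_j.

Step by step this gives:
  u_1 = (-1, -1, -2)
  u_2 = (8/3, 2/3, -5/3)
  u_3 = (-15/62, 35/62, -5/31)

Orthogonality check:
  u_2 · u_1 = 0 (should be 0)
  u_3 · u_1 = 0 (should be 0)
  u_3 · u_2 = 0 (should be 0)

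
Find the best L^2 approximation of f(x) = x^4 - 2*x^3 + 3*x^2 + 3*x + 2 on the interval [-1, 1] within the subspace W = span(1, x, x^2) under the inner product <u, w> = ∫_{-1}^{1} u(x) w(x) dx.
g(x) = 27*x^2/7 + 9*x/5 + 67/35

The best approximation g ∈ W is the orthogonal projection of f onto W. Writing g = a_0 + a_1 x + a_2 x^2, the coefficients solve the normal equations G · a = b where
  G_{ij} = <φ_i, φ_j> and b_i = <f, φ_i>, with φ_0 = 1, φ_1 = x, φ_2 = x^2.
G =
  [2, 0, 2/3]
  [0, 2/3, 0]
  [2/3, 0, 2/5],
b = (32/5, 6/5, 296/105).
Solving gives a_0 = 67/35, a_1 = 9/5, a_2 = 27/7, so
  g(x) = 27*x^2/7 + 9*x/5 + 67/35.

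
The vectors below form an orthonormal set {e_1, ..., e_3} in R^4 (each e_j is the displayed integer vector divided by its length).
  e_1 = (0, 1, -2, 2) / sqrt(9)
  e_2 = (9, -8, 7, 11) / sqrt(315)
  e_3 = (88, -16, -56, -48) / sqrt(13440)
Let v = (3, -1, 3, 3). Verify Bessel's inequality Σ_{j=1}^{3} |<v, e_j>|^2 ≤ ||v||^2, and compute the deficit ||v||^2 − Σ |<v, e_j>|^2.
Σ |<v, e_j>|^2 = 76/3; ||v||^2 = 28; deficit = 8/3

Write each e_j = u_j / sqrt(<u_j, u_j>) where u_j is the displayed integer vector. Then <v, e_j> = <v, u_j> / sqrt(<u_j, u_j>), so |<v, e_j>|^2 = <v, u_j>^2 / <u_j, u_j>.
Coefficients: <v, e_1> = -1/sqrt(9), <v, e_2> = 89/sqrt(315), <v, e_3> = -32/sqrt(13440).
Square and sum: Σ |<v, e_j>|^2 = 76/3.
Compute ||v||^2 = v·v = 28.
Deficit = 28 − 76/3 = 8/3 ≥ 0, confirming Bessel's inequality. (The deficit equals ||v − Σ <v,e_j> e_j||^2, the squared distance from v to span{e_j}.)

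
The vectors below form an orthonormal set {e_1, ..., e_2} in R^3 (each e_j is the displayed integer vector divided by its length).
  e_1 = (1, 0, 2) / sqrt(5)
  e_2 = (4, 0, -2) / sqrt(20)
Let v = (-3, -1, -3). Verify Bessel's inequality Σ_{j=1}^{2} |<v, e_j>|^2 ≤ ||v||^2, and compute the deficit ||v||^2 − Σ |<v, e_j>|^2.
Σ |<v, e_j>|^2 = 18; ||v||^2 = 19; deficit = 1

Write each e_j = u_j / sqrt(<u_j, u_j>) where u_j is the displayed integer vector. Then <v, e_j> = <v, u_j> / sqrt(<u_j, u_j>), so |<v, e_j>|^2 = <v, u_j>^2 / <u_j, u_j>.
Coefficients: <v, e_1> = -9/sqrt(5), <v, e_2> = -6/sqrt(20).
Square and sum: Σ |<v, e_j>|^2 = 18.
Compute ||v||^2 = v·v = 19.
Deficit = 19 − 18 = 1 ≥ 0, confirming Bessel's inequality. (The deficit equals ||v − Σ <v,e_j> e_j||^2, the squared distance from v to span{e_j}.)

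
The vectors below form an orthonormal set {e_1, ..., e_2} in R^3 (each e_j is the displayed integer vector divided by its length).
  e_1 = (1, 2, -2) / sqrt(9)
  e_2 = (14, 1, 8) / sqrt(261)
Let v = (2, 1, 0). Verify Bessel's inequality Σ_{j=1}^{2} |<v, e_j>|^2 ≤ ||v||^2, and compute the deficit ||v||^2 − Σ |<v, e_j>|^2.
Σ |<v, e_j>|^2 = 5; ||v||^2 = 5; deficit = 0

Write each e_j = u_j / sqrt(<u_j, u_j>) where u_j is the displayed integer vector. Then <v, e_j> = <v, u_j> / sqrt(<u_j, u_j>), so |<v, e_j>|^2 = <v, u_j>^2 / <u_j, u_j>.
Coefficients: <v, e_1> = 4/sqrt(9), <v, e_2> = 29/sqrt(261).
Square and sum: Σ |<v, e_j>|^2 = 5.
Compute ||v||^2 = v·v = 5.
Deficit = 5 − 5 = 0 ≥ 0, confirming Bessel's inequality. (The deficit equals ||v − Σ <v,e_j> e_j||^2, the squared distance from v to span{e_j}.)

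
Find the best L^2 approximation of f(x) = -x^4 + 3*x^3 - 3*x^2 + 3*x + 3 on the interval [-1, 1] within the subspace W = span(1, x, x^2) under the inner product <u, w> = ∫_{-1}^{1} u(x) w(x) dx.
g(x) = -27*x^2/7 + 24*x/5 + 108/35

The best approximation g ∈ W is the orthogonal projection of f onto W. Writing g = a_0 + a_1 x + a_2 x^2, the coefficients solve the normal equations G · a = b where
  G_{ij} = <φ_i, φ_j> and b_i = <f, φ_i>, with φ_0 = 1, φ_1 = x, φ_2 = x^2.
G =
  [2, 0, 2/3]
  [0, 2/3, 0]
  [2/3, 0, 2/5],
b = (18/5, 16/5, 18/35).
Solving gives a_0 = 108/35, a_1 = 24/5, a_2 = -27/7, so
  g(x) = -27*x^2/7 + 24*x/5 + 108/35.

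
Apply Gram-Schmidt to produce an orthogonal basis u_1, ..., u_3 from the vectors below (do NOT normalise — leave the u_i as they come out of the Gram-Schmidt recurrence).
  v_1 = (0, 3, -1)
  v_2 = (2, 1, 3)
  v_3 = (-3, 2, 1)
Orthogonal basis:
  u_1 = (0, 3, -1)
  u_2 = (2, 1, 3)
  u_3 = (-20/7, 4/7, 12/7)

Apply the Gram-Schmidt recurrence
  u_1 = v_1
  u_i = v_i − Σ_{j<i} ((v_i · u_j) / (u_j · u_j)) · u_j.

Step by step this gives:
  u_1 = (0, 3, -1)
  u_2 = (2, 1, 3)
  u_3 = (-20/7, 4/7, 12/7)

Orthogonality check:
  u_2 · u_1 = 0 (should be 0)
  u_3 · u_1 = 0 (should be 0)
  u_3 · u_2 = 0 (should be 0)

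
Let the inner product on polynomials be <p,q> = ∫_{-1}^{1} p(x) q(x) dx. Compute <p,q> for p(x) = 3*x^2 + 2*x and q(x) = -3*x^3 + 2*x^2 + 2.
<p,q> = 4

Expand the product: p(x)·q(x) = -9*x^5 + 4*x^3 + 6*x^2 + 4*x.
∫_{-1}^{1} of each monomial x^k gives [2/(k+1) if k even, 0 if k odd]. Integrating term-by-term (or equivalently evaluating the antiderivative F(x) = -3*x^6/2 + x^4 + 2*x^3 + 2*x^2 at the endpoints):
  F(1) − F(−1) = 7/2 − (-1/2) = 4.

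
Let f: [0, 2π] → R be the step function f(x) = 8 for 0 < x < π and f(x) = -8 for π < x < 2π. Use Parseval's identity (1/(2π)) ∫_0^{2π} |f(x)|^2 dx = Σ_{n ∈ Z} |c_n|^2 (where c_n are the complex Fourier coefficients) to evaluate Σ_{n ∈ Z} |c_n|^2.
Σ |c_n|^2 = 64

Parseval equates the L^2 energy of f (normalised by 1/(2π)) with the ℓ^2 sum of its Fourier coefficients: (1/(2π)) ∫_0^{2π} |f|^2 = Σ |c_n|^2.
Compute the left side: (1/(2π)) [∫_0^π 8^2 dx + ∫_π^{2π} (-8)^2 dx] = (1/(2π)) · (64π + 64π) = (64 + 64)/2 = 64.
So Σ_{n ∈ Z} |c_n|^2 = 64.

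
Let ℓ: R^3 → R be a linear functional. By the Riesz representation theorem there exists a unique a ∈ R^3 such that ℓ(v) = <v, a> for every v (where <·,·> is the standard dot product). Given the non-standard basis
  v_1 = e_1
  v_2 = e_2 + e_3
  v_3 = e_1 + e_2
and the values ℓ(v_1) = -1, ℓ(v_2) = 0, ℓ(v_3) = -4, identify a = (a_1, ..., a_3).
a = (-1, -3, 3)

Write a = (a_1, ..., a_3) in the standard basis. For each basis vector v_i, ℓ(v_i) = <v_i, a> is a linear equation in the a_j's. Collect the n equations into a matrix system V a = ℓ, where row i of V is v_i (expressed in the standard basis). Since V is invertible (lower-triangular with 1s on the diagonal, up to permutation), solve by back-substitution:
  V =
[[1, 0, 0],
 [0, 1, 1],
 [1, 1, 0]]
  V a = (-1, 0, -4)
Solving gives a = (-1, -3, 3).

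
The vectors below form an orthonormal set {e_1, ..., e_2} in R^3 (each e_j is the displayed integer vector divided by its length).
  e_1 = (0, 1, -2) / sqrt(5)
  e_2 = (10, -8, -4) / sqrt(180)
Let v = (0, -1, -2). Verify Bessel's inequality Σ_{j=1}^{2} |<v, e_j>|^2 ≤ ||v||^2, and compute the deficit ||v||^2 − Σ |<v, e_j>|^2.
Σ |<v, e_j>|^2 = 29/9; ||v||^2 = 5; deficit = 16/9

Write each e_j = u_j / sqrt(<u_j, u_j>) where u_j is the displayed integer vector. Then <v, e_j> = <v, u_j> / sqrt(<u_j, u_j>), so |<v, e_j>|^2 = <v, u_j>^2 / <u_j, u_j>.
Coefficients: <v, e_1> = 3/sqrt(5), <v, e_2> = 16/sqrt(180).
Square and sum: Σ |<v, e_j>|^2 = 29/9.
Compute ||v||^2 = v·v = 5.
Deficit = 5 − 29/9 = 16/9 ≥ 0, confirming Bessel's inequality. (The deficit equals ||v − Σ <v,e_j> e_j||^2, the squared distance from v to span{e_j}.)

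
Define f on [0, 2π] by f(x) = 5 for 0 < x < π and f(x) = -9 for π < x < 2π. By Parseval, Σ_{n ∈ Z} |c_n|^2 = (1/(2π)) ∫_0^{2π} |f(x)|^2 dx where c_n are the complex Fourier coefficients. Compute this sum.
Σ |c_n|^2 = 53

Parseval equates the L^2 energy of f (normalised by 1/(2π)) with the ℓ^2 sum of its Fourier coefficients: (1/(2π)) ∫_0^{2π} |f|^2 = Σ |c_n|^2.
Compute the left side: (1/(2π)) [∫_0^π 5^2 dx + ∫_π^{2π} (-9)^2 dx] = (1/(2π)) · (25π + 81π) = (25 + 81)/2 = 53.
So Σ_{n ∈ Z} |c_n|^2 = 53.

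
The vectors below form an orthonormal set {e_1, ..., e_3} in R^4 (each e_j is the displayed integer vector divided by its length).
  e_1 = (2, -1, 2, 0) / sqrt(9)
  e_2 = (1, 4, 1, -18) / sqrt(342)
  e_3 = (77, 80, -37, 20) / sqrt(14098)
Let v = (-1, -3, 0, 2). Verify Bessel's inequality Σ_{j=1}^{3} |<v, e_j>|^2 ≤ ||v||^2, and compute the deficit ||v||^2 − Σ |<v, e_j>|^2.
Σ |<v, e_j>|^2 = 4665/371; ||v||^2 = 14; deficit = 529/371

Write each e_j = u_j / sqrt(<u_j, u_j>) where u_j is the displayed integer vector. Then <v, e_j> = <v, u_j> / sqrt(<u_j, u_j>), so |<v, e_j>|^2 = <v, u_j>^2 / <u_j, u_j>.
Coefficients: <v, e_1> = 1/sqrt(9), <v, e_2> = -49/sqrt(342), <v, e_3> = -277/sqrt(14098).
Square and sum: Σ |<v, e_j>|^2 = 4665/371.
Compute ||v||^2 = v·v = 14.
Deficit = 14 − 4665/371 = 529/371 ≥ 0, confirming Bessel's inequality. (The deficit equals ||v − Σ <v,e_j> e_j||^2, the squared distance from v to span{e_j}.)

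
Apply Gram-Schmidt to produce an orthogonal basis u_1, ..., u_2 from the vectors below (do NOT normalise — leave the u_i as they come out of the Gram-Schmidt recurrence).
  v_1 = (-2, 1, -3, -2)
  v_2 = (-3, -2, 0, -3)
Orthogonal basis:
  u_1 = (-2, 1, -3, -2)
  u_2 = (-17/9, -23/9, 5/3, -17/9)

Apply the Gram-Schmidt recurrence
  u_1 = v_1
  u_i = v_i − Σ_{j<i} ((v_i · u_j) / (u_j · u_j)) · u_j.

Step by step this gives:
  u_1 = (-2, 1, -3, -2)
  u_2 = (-17/9, -23/9, 5/3, -17/9)

Orthogonality check:
  u_2 · u_1 = 0 (should be 0)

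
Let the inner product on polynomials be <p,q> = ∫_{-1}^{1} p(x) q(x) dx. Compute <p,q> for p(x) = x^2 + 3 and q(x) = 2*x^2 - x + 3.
<p,q> = 124/5

Expand the product: p(x)·q(x) = 2*x^4 - x^3 + 9*x^2 - 3*x + 9.
∫_{-1}^{1} of each monomial x^k gives [2/(k+1) if k even, 0 if k odd]. Integrating term-by-term (or equivalently evaluating the antiderivative F(x) = 2*x^5/5 - x^4/4 + 3*x^3 - 3*x^2/2 + 9*x at the endpoints):
  F(1) − F(−1) = 213/20 − (-283/20) = 124/5.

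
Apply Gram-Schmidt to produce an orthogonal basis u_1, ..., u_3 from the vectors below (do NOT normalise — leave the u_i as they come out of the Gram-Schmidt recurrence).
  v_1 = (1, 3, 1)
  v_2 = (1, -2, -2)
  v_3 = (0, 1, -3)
Orthogonal basis:
  u_1 = (1, 3, 1)
  u_2 = (18/11, -1/11, -15/11)
  u_3 = (-36/25, 27/25, -9/5)

Apply the Gram-Schmidt recurrence
  u_1 = v_1
  u_i = v_i − Σ_{j<i} ((v_i · u_j) / (u_j · u_j)) · u_j.

Step by step this gives:
  u_1 = (1, 3, 1)
  u_2 = (18/11, -1/11, -15/11)
  u_3 = (-36/25, 27/25, -9/5)

Orthogonality check:
  u_2 · u_1 = 0 (should be 0)
  u_3 · u_1 = 0 (should be 0)
  u_3 · u_2 = 0 (should be 0)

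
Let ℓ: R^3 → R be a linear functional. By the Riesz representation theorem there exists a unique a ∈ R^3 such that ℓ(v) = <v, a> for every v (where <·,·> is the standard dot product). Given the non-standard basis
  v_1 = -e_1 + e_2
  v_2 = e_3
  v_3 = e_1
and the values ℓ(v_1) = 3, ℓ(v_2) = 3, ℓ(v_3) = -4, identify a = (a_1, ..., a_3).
a = (-4, -1, 3)

Write a = (a_1, ..., a_3) in the standard basis. For each basis vector v_i, ℓ(v_i) = <v_i, a> is a linear equation in the a_j's. Collect the n equations into a matrix system V a = ℓ, where row i of V is v_i (expressed in the standard basis). Since V is invertible (lower-triangular with 1s on the diagonal, up to permutation), solve by back-substitution:
  V =
[[-1, 1, 0],
 [0, 0, 1],
 [1, 0, 0]]
  V a = (3, 3, -4)
Solving gives a = (-4, -1, 3).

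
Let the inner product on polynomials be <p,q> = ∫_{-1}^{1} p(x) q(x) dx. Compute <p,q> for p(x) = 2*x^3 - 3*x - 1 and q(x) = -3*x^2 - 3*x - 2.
<p,q> = 48/5

Expand the product: p(x)·q(x) = -6*x^5 - 6*x^4 + 5*x^3 + 12*x^2 + 9*x + 2.
∫_{-1}^{1} of each monomial x^k gives [2/(k+1) if k even, 0 if k odd]. Integrating term-by-term (or equivalently evaluating the antiderivative F(x) = -x^6 - 6*x^5/5 + 5*x^4/4 + 4*x^3 + 9*x^2/2 + 2*x at the endpoints):
  F(1) − F(−1) = 191/20 − (-1/20) = 48/5.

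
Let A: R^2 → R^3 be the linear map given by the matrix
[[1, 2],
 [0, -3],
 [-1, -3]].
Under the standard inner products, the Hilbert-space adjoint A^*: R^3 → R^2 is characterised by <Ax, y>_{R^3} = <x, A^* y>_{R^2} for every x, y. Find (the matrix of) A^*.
A^* = A^T =
[[1, 0, -1],
 [2, -3, -3]]

For real matrices with standard dot products, the defining identity <Ax, y> = <x, A^* y> gives (Ax)^T y = x^T (A^*) y, i.e. x^T A^T y = x^T (A^*) y. Since this holds for all x, y, we must have A^* = A^T. Therefore
A^* =
[[1, 0, -1],
 [2, -3, -3]].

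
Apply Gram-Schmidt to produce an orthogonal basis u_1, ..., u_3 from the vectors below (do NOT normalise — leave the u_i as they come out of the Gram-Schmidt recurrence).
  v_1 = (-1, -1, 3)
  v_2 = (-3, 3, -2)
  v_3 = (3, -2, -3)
Orthogonal basis:
  u_1 = (-1, -1, 3)
  u_2 = (-39/11, 27/11, -4/11)
  u_3 = (-133/206, -209/206, -57/103)

Apply the Gram-Schmidt recurrence
  u_1 = v_1
  u_i = v_i − Σ_{j<i} ((v_i · u_j) / (u_j · u_j)) · u_j.

Step by step this gives:
  u_1 = (-1, -1, 3)
  u_2 = (-39/11, 27/11, -4/11)
  u_3 = (-133/206, -209/206, -57/103)

Orthogonality check:
  u_2 · u_1 = 0 (should be 0)
  u_3 · u_1 = 0 (should be 0)
  u_3 · u_2 = 0 (should be 0)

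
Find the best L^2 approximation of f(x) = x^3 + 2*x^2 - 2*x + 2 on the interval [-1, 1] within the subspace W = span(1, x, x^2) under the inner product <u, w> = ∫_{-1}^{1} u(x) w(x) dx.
g(x) = 2*x^2 - 7*x/5 + 2

The best approximation g ∈ W is the orthogonal projection of f onto W. Writing g = a_0 + a_1 x + a_2 x^2, the coefficients solve the normal equations G · a = b where
  G_{ij} = <φ_i, φ_j> and b_i = <f, φ_i>, with φ_0 = 1, φ_1 = x, φ_2 = x^2.
G =
  [2, 0, 2/3]
  [0, 2/3, 0]
  [2/3, 0, 2/5],
b = (16/3, -14/15, 32/15).
Solving gives a_0 = 2, a_1 = -7/5, a_2 = 2, so
  g(x) = 2*x^2 - 7*x/5 + 2.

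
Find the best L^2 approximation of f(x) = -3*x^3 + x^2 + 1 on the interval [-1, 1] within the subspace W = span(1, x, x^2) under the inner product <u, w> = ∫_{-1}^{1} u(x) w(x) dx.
g(x) = x^2 - 9*x/5 + 1

The best approximation g ∈ W is the orthogonal projection of f onto W. Writing g = a_0 + a_1 x + a_2 x^2, the coefficients solve the normal equations G · a = b where
  G_{ij} = <φ_i, φ_j> and b_i = <f, φ_i>, with φ_0 = 1, φ_1 = x, φ_2 = x^2.
G =
  [2, 0, 2/3]
  [0, 2/3, 0]
  [2/3, 0, 2/5],
b = (8/3, -6/5, 16/15).
Solving gives a_0 = 1, a_1 = -9/5, a_2 = 1, so
  g(x) = x^2 - 9*x/5 + 1.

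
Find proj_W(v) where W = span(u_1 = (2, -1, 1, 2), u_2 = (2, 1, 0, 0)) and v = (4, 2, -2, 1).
proj_W(v) = (4, 2, 0, 0)

Set up U = [u_1 | ... | u_2] ∈ R^(4×2). The projector onto W = col(U) is P = U (U^T U)^(-1) U^T.
Compute U^T U =
  [10, 3]
  [3, 5],
and U^T v = (6, 10).
Solve U^T U · c = U^T v for the coefficients: c = (0, 2). The projection is proj_W(v) = U c.
Check: (v - proj_W(v)) · u_1 = 0  (should be 0).
Check: (v - proj_W(v)) · u_2 = 0  (should be 0).
Result: proj_W(v) = (4, 2, 0, 0).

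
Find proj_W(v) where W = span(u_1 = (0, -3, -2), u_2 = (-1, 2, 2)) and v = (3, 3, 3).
proj_W(v) = (33/17, 69/17, 24/17)

Set up U = [u_1 | ... | u_2] ∈ R^(3×2). The projector onto W = col(U) is P = U (U^T U)^(-1) U^T.
Compute U^T U =
  [13, -10]
  [-10, 9],
and U^T v = (-15, 9).
Solve U^T U · c = U^T v for the coefficients: c = (-45/17, -33/17). The projection is proj_W(v) = U c.
Check: (v - proj_W(v)) · u_1 = 0  (should be 0).
Check: (v - proj_W(v)) · u_2 = 0  (should be 0).
Result: proj_W(v) = (33/17, 69/17, 24/17).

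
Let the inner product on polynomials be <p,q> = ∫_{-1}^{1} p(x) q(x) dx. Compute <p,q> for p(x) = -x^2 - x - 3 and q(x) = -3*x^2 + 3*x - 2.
<p,q> = 278/15

Expand the product: p(x)·q(x) = 3*x^4 + 8*x^2 - 7*x + 6.
∫_{-1}^{1} of each monomial x^k gives [2/(k+1) if k even, 0 if k odd]. Integrating term-by-term (or equivalently evaluating the antiderivative F(x) = 3*x^5/5 + 8*x^3/3 - 7*x^2/2 + 6*x at the endpoints):
  F(1) − F(−1) = 173/30 − (-383/30) = 278/15.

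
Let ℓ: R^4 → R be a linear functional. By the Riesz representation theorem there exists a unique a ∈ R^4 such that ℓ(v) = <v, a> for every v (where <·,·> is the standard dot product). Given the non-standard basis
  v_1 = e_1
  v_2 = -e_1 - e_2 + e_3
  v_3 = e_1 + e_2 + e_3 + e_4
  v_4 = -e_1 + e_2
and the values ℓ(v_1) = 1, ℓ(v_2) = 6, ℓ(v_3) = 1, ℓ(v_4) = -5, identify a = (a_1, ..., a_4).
a = (1, -4, 3, 1)

Write a = (a_1, ..., a_4) in the standard basis. For each basis vector v_i, ℓ(v_i) = <v_i, a> is a linear equation in the a_j's. Collect the n equations into a matrix system V a = ℓ, where row i of V is v_i (expressed in the standard basis). Since V is invertible (lower-triangular with 1s on the diagonal, up to permutation), solve by back-substitution:
  V =
[[1, 0, 0, 0],
 [-1, -1, 1, 0],
 [1, 1, 1, 1],
 [-1, 1, 0, 0]]
  V a = (1, 6, 1, -5)
Solving gives a = (1, -4, 3, 1).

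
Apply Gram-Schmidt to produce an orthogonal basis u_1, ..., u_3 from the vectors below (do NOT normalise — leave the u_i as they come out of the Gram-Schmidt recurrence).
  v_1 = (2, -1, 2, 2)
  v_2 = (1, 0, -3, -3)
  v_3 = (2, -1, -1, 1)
Orthogonal basis:
  u_1 = (2, -1, 2, 2)
  u_2 = (33/13, -10/13, -19/13, -19/13)
  u_3 = (-4/49, -32/147, -149/147, 145/147)

Apply the Gram-Schmidt recurrence
  u_1 = v_1
  u_i = v_i − Σ_{j<i} ((v_i · u_j) / (u_j · u_j)) · u_j.

Step by step this gives:
  u_1 = (2, -1, 2, 2)
  u_2 = (33/13, -10/13, -19/13, -19/13)
  u_3 = (-4/49, -32/147, -149/147, 145/147)

Orthogonality check:
  u_2 · u_1 = 0 (should be 0)
  u_3 · u_1 = 0 (should be 0)
  u_3 · u_2 = 0 (should be 0)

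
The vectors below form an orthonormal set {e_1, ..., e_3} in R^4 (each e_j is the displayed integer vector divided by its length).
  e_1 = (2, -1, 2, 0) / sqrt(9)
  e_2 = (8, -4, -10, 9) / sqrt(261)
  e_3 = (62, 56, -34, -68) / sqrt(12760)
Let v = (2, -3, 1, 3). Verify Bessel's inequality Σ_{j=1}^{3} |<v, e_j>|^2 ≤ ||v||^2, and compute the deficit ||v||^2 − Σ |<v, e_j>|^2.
Σ |<v, e_j>|^2 = 2529/110; ||v||^2 = 23; deficit = 1/110

Write each e_j = u_j / sqrt(<u_j, u_j>) where u_j is the displayed integer vector. Then <v, e_j> = <v, u_j> / sqrt(<u_j, u_j>), so |<v, e_j>|^2 = <v, u_j>^2 / <u_j, u_j>.
Coefficients: <v, e_1> = 9/sqrt(9), <v, e_2> = 45/sqrt(261), <v, e_3> = -282/sqrt(12760).
Square and sum: Σ |<v, e_j>|^2 = 2529/110.
Compute ||v||^2 = v·v = 23.
Deficit = 23 − 2529/110 = 1/110 ≥ 0, confirming Bessel's inequality. (The deficit equals ||v − Σ <v,e_j> e_j||^2, the squared distance from v to span{e_j}.)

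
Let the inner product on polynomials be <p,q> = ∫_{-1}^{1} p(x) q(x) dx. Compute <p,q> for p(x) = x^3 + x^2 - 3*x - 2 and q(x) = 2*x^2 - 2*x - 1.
<p,q> = 14/3

Expand the product: p(x)·q(x) = 2*x^5 - 9*x^3 + x^2 + 7*x + 2.
∫_{-1}^{1} of each monomial x^k gives [2/(k+1) if k even, 0 if k odd]. Integrating term-by-term (or equivalently evaluating the antiderivative F(x) = x^6/3 - 9*x^4/4 + x^3/3 + 7*x^2/2 + 2*x at the endpoints):
  F(1) − F(−1) = 47/12 − (-3/4) = 14/3.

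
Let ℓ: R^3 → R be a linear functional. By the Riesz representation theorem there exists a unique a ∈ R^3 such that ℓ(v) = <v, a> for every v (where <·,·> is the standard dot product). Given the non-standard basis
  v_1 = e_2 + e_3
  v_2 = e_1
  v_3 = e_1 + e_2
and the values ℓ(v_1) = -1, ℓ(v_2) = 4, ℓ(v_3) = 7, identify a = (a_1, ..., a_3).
a = (4, 3, -4)

Write a = (a_1, ..., a_3) in the standard basis. For each basis vector v_i, ℓ(v_i) = <v_i, a> is a linear equation in the a_j's. Collect the n equations into a matrix system V a = ℓ, where row i of V is v_i (expressed in the standard basis). Since V is invertible (lower-triangular with 1s on the diagonal, up to permutation), solve by back-substitution:
  V =
[[0, 1, 1],
 [1, 0, 0],
 [1, 1, 0]]
  V a = (-1, 4, 7)
Solving gives a = (4, 3, -4).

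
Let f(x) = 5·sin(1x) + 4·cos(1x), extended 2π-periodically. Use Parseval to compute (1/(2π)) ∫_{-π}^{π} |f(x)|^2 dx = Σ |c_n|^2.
Σ |c_n|^2 = 41/2

Expand |f|^2 and use orthogonality of {sin(nx), cos(mx)} on [-π, π]:
  ∫_{-π}^{π} sin(nx)^2 dx = π, ∫ cos(mx)^2 dx = π, and cross terms integrate to 0.
So ∫_{-π}^{π} f(x)^2 dx = 5^2 · π + 4^2 · π = (25 + 16)π.
Divide by 2π: (25 + 16)/2 = 41/2.
By Parseval, this equals Σ |c_n|^2.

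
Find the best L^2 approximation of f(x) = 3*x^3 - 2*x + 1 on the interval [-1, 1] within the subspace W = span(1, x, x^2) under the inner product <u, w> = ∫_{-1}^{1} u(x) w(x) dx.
g(x) = 1 - x/5

The best approximation g ∈ W is the orthogonal projection of f onto W. Writing g = a_0 + a_1 x + a_2 x^2, the coefficients solve the normal equations G · a = b where
  G_{ij} = <φ_i, φ_j> and b_i = <f, φ_i>, with φ_0 = 1, φ_1 = x, φ_2 = x^2.
G =
  [2, 0, 2/3]
  [0, 2/3, 0]
  [2/3, 0, 2/5],
b = (2, -2/15, 2/3).
Solving gives a_0 = 1, a_1 = -1/5, a_2 = 0, so
  g(x) = 1 - x/5.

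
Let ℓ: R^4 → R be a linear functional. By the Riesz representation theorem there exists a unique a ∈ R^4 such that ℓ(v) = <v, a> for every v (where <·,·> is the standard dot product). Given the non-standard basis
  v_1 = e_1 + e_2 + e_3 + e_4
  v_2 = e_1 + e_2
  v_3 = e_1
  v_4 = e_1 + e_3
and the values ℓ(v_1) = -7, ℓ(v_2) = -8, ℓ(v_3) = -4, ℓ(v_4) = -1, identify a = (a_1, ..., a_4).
a = (-4, -4, 3, -2)

Write a = (a_1, ..., a_4) in the standard basis. For each basis vector v_i, ℓ(v_i) = <v_i, a> is a linear equation in the a_j's. Collect the n equations into a matrix system V a = ℓ, where row i of V is v_i (expressed in the standard basis). Since V is invertible (lower-triangular with 1s on the diagonal, up to permutation), solve by back-substitution:
  V =
[[1, 1, 1, 1],
 [1, 1, 0, 0],
 [1, 0, 0, 0],
 [1, 0, 1, 0]]
  V a = (-7, -8, -4, -1)
Solving gives a = (-4, -4, 3, -2).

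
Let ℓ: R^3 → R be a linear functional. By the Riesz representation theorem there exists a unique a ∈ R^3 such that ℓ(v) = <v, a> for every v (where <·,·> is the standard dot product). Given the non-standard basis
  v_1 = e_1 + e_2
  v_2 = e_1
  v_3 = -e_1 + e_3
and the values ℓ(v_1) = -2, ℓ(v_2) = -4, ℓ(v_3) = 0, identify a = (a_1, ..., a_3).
a = (-4, 2, -4)

Write a = (a_1, ..., a_3) in the standard basis. For each basis vector v_i, ℓ(v_i) = <v_i, a> is a linear equation in the a_j's. Collect the n equations into a matrix system V a = ℓ, where row i of V is v_i (expressed in the standard basis). Since V is invertible (lower-triangular with 1s on the diagonal, up to permutation), solve by back-substitution:
  V =
[[1, 1, 0],
 [1, 0, 0],
 [-1, 0, 1]]
  V a = (-2, -4, 0)
Solving gives a = (-4, 2, -4).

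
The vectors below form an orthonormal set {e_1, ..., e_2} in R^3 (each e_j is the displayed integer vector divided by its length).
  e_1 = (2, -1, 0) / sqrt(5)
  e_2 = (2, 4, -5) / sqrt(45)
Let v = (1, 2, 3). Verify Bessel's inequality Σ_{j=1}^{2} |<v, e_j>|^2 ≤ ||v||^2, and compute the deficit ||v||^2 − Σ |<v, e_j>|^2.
Σ |<v, e_j>|^2 = 5/9; ||v||^2 = 14; deficit = 121/9

Write each e_j = u_j / sqrt(<u_j, u_j>) where u_j is the displayed integer vector. Then <v, e_j> = <v, u_j> / sqrt(<u_j, u_j>), so |<v, e_j>|^2 = <v, u_j>^2 / <u_j, u_j>.
Coefficients: <v, e_1> = 0/sqrt(5), <v, e_2> = -5/sqrt(45).
Square and sum: Σ |<v, e_j>|^2 = 5/9.
Compute ||v||^2 = v·v = 14.
Deficit = 14 − 5/9 = 121/9 ≥ 0, confirming Bessel's inequality. (The deficit equals ||v − Σ <v,e_j> e_j||^2, the squared distance from v to span{e_j}.)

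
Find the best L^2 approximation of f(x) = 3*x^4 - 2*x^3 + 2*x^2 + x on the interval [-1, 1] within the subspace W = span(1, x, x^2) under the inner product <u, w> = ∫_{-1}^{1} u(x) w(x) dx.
g(x) = 32*x^2/7 - x/5 - 9/35

The best approximation g ∈ W is the orthogonal projection of f onto W. Writing g = a_0 + a_1 x + a_2 x^2, the coefficients solve the normal equations G · a = b where
  G_{ij} = <φ_i, φ_j> and b_i = <f, φ_i>, with φ_0 = 1, φ_1 = x, φ_2 = x^2.
G =
  [2, 0, 2/3]
  [0, 2/3, 0]
  [2/3, 0, 2/5],
b = (38/15, -2/15, 58/35).
Solving gives a_0 = -9/35, a_1 = -1/5, a_2 = 32/7, so
  g(x) = 32*x^2/7 - x/5 - 9/35.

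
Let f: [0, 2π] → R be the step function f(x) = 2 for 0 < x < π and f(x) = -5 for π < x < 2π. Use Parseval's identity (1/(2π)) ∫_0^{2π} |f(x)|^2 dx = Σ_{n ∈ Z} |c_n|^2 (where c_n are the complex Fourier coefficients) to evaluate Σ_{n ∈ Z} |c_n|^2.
Σ |c_n|^2 = 29/2

Parseval equates the L^2 energy of f (normalised by 1/(2π)) with the ℓ^2 sum of its Fourier coefficients: (1/(2π)) ∫_0^{2π} |f|^2 = Σ |c_n|^2.
Compute the left side: (1/(2π)) [∫_0^π 2^2 dx + ∫_π^{2π} (-5)^2 dx] = (1/(2π)) · (4π + 25π) = (4 + 25)/2 = 29/2.
So Σ_{n ∈ Z} |c_n|^2 = 29/2.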